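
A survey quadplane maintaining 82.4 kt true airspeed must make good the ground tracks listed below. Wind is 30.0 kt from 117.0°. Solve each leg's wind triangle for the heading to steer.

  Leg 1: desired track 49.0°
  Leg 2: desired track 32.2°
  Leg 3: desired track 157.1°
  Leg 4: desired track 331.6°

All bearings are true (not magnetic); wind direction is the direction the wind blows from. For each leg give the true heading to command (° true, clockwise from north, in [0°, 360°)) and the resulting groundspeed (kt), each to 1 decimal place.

Leg 1: heading=68.7°, groundspeed=66.3 kt
Leg 2: heading=53.5°, groundspeed=74.1 kt
Leg 3: heading=143.5°, groundspeed=57.2 kt
Leg 4: heading=343.5°, groundspeed=105.3 kt

Leg 1: desired track 49.0°; wind correction +19.7° → command heading 68.7°, groundspeed 66.3 kt
Leg 2: desired track 32.2°; wind correction +21.3° → command heading 53.5°, groundspeed 74.1 kt
Leg 3: desired track 157.1°; wind correction -13.6° → command heading 143.5°, groundspeed 57.2 kt
Leg 4: desired track 331.6°; wind correction +11.9° → command heading 343.5°, groundspeed 105.3 kt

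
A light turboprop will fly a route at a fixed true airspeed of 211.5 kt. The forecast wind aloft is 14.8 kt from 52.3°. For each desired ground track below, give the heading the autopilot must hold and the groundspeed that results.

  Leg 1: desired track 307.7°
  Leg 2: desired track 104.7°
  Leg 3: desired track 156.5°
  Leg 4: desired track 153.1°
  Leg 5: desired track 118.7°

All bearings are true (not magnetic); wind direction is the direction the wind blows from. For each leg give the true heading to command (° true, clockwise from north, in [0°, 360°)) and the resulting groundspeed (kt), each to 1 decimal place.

Leg 1: heading=311.6°, groundspeed=214.7 kt
Leg 2: heading=101.5°, groundspeed=202.1 kt
Leg 3: heading=152.6°, groundspeed=214.6 kt
Leg 4: heading=149.2°, groundspeed=213.8 kt
Leg 5: heading=115.0°, groundspeed=205.1 kt

Leg 1: desired track 307.7°; wind correction +3.9° → command heading 311.6°, groundspeed 214.7 kt
Leg 2: desired track 104.7°; wind correction -3.2° → command heading 101.5°, groundspeed 202.1 kt
Leg 3: desired track 156.5°; wind correction -3.9° → command heading 152.6°, groundspeed 214.6 kt
Leg 4: desired track 153.1°; wind correction -3.9° → command heading 149.2°, groundspeed 213.8 kt
Leg 5: desired track 118.7°; wind correction -3.7° → command heading 115.0°, groundspeed 205.1 kt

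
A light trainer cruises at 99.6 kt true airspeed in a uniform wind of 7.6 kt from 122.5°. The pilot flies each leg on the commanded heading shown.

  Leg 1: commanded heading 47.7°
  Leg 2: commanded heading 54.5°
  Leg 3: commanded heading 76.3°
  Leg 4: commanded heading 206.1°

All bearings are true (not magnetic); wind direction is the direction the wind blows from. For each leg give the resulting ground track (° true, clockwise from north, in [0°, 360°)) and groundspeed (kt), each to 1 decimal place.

Leg 1: track=43.4°, groundspeed=97.9 kt
Leg 2: track=50.3°, groundspeed=97.0 kt
Leg 3: track=73.0°, groundspeed=94.5 kt
Leg 4: track=210.5°, groundspeed=99.0 kt

Leg 1: heading 47.7°; drift -4.3° → track 43.4°, groundspeed 97.9 kt
Leg 2: heading 54.5°; drift -4.2° → track 50.3°, groundspeed 97.0 kt
Leg 3: heading 76.3°; drift -3.3° → track 73.0°, groundspeed 94.5 kt
Leg 4: heading 206.1°; drift +4.4° → track 210.5°, groundspeed 99.0 kt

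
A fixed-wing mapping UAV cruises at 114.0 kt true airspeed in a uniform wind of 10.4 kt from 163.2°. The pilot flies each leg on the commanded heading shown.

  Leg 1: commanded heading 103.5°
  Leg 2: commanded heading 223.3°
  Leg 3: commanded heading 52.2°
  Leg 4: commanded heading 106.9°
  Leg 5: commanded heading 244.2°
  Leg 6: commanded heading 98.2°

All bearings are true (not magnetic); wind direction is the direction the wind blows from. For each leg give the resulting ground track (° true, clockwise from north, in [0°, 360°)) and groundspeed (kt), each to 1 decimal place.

Leg 1: heading 103.5°; drift -4.7° → track 98.8°, groundspeed 109.1 kt
Leg 2: heading 223.3°; drift +4.7° → track 228.0°, groundspeed 109.2 kt
Leg 3: heading 52.2°; drift -4.7° → track 47.5°, groundspeed 118.1 kt
Leg 4: heading 106.9°; drift -4.6° → track 102.3°, groundspeed 108.6 kt
Leg 5: heading 244.2°; drift +5.2° → track 249.4°, groundspeed 112.8 kt
Leg 6: heading 98.2°; drift -4.9° → track 93.3°, groundspeed 110.0 kt

Leg 1: track=98.8°, groundspeed=109.1 kt
Leg 2: track=228.0°, groundspeed=109.2 kt
Leg 3: track=47.5°, groundspeed=118.1 kt
Leg 4: track=102.3°, groundspeed=108.6 kt
Leg 5: track=249.4°, groundspeed=112.8 kt
Leg 6: track=93.3°, groundspeed=110.0 kt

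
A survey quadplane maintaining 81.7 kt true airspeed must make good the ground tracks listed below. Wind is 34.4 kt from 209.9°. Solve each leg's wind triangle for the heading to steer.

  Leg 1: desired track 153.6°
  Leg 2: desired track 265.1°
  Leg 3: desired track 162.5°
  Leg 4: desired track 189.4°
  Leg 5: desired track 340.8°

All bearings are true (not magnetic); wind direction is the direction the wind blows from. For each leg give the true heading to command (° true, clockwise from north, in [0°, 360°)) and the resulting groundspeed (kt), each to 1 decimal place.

Leg 1: desired track 153.6°; wind correction +20.5° → command heading 174.1°, groundspeed 57.4 kt
Leg 2: desired track 265.1°; wind correction -20.2° → command heading 244.9°, groundspeed 57.0 kt
Leg 3: desired track 162.5°; wind correction +18.1° → command heading 180.6°, groundspeed 54.4 kt
Leg 4: desired track 189.4°; wind correction +8.5° → command heading 197.9°, groundspeed 48.6 kt
Leg 5: desired track 340.8°; wind correction -18.6° → command heading 322.2°, groundspeed 100.0 kt

Leg 1: heading=174.1°, groundspeed=57.4 kt
Leg 2: heading=244.9°, groundspeed=57.0 kt
Leg 3: heading=180.6°, groundspeed=54.4 kt
Leg 4: heading=197.9°, groundspeed=48.6 kt
Leg 5: heading=322.2°, groundspeed=100.0 kt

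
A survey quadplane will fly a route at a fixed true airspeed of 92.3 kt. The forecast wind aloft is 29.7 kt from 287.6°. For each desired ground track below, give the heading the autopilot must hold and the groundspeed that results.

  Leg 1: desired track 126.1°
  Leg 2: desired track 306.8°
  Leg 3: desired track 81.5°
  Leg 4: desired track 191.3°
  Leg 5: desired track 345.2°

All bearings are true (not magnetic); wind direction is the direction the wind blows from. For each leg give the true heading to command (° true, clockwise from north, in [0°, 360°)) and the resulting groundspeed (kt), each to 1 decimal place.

Leg 1: heading=132.0°, groundspeed=120.0 kt
Leg 2: heading=300.7°, groundspeed=63.7 kt
Leg 3: heading=73.4°, groundspeed=118.0 kt
Leg 4: heading=210.0°, groundspeed=90.7 kt
Leg 5: heading=329.4°, groundspeed=72.9 kt

Leg 1: desired track 126.1°; wind correction +5.9° → command heading 132.0°, groundspeed 120.0 kt
Leg 2: desired track 306.8°; wind correction -6.1° → command heading 300.7°, groundspeed 63.7 kt
Leg 3: desired track 81.5°; wind correction -8.1° → command heading 73.4°, groundspeed 118.0 kt
Leg 4: desired track 191.3°; wind correction +18.7° → command heading 210.0°, groundspeed 90.7 kt
Leg 5: desired track 345.2°; wind correction -15.8° → command heading 329.4°, groundspeed 72.9 kt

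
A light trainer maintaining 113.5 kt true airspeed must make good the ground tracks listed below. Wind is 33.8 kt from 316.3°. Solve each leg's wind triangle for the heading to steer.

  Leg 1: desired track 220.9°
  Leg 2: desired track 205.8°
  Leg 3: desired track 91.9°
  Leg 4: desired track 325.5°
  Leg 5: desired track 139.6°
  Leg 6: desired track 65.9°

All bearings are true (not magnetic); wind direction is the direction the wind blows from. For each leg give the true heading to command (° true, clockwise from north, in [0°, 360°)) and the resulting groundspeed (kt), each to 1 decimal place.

Leg 1: heading=238.1°, groundspeed=111.6 kt
Leg 2: heading=222.0°, groundspeed=120.8 kt
Leg 3: heading=79.9°, groundspeed=135.2 kt
Leg 4: heading=322.8°, groundspeed=80.0 kt
Leg 5: heading=140.6°, groundspeed=147.2 kt
Leg 6: heading=49.6°, groundspeed=120.3 kt

Leg 1: desired track 220.9°; wind correction +17.2° → command heading 238.1°, groundspeed 111.6 kt
Leg 2: desired track 205.8°; wind correction +16.2° → command heading 222.0°, groundspeed 120.8 kt
Leg 3: desired track 91.9°; wind correction -12.0° → command heading 79.9°, groundspeed 135.2 kt
Leg 4: desired track 325.5°; wind correction -2.7° → command heading 322.8°, groundspeed 80.0 kt
Leg 5: desired track 139.6°; wind correction +1.0° → command heading 140.6°, groundspeed 147.2 kt
Leg 6: desired track 65.9°; wind correction -16.3° → command heading 49.6°, groundspeed 120.3 kt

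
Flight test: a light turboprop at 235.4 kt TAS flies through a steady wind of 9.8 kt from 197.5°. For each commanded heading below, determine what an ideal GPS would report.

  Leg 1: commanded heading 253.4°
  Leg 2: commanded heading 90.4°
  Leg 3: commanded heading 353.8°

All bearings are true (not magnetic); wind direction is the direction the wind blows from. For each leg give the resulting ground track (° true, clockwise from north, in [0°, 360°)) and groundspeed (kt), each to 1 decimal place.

Leg 1: track=255.4°, groundspeed=230.0 kt
Leg 2: track=88.1°, groundspeed=238.5 kt
Leg 3: track=354.7°, groundspeed=244.4 kt

Leg 1: heading 253.4°; drift +2.0° → track 255.4°, groundspeed 230.0 kt
Leg 2: heading 90.4°; drift -2.3° → track 88.1°, groundspeed 238.5 kt
Leg 3: heading 353.8°; drift +0.9° → track 354.7°, groundspeed 244.4 kt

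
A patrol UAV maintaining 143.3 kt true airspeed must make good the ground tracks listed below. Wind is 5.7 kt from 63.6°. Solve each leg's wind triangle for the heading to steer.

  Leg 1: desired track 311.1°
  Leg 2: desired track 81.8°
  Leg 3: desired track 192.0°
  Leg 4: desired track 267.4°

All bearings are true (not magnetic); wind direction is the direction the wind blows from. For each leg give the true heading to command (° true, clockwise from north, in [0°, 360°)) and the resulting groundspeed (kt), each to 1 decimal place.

Leg 1: desired track 311.1°; wind correction +2.1° → command heading 313.2°, groundspeed 145.4 kt
Leg 2: desired track 81.8°; wind correction -0.7° → command heading 81.1°, groundspeed 137.9 kt
Leg 3: desired track 192.0°; wind correction -1.8° → command heading 190.2°, groundspeed 146.8 kt
Leg 4: desired track 267.4°; wind correction +0.9° → command heading 268.3°, groundspeed 148.5 kt

Leg 1: heading=313.2°, groundspeed=145.4 kt
Leg 2: heading=81.1°, groundspeed=137.9 kt
Leg 3: heading=190.2°, groundspeed=146.8 kt
Leg 4: heading=268.3°, groundspeed=148.5 kt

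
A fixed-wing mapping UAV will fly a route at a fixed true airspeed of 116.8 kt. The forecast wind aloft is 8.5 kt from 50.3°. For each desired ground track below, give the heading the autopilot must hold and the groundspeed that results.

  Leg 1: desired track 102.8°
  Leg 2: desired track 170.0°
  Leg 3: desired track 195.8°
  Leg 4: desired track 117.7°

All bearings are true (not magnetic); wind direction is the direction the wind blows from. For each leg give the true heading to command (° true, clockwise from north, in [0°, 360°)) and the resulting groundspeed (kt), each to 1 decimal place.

Leg 1: desired track 102.8°; wind correction -3.3° → command heading 99.5°, groundspeed 111.4 kt
Leg 2: desired track 170.0°; wind correction -3.6° → command heading 166.4°, groundspeed 120.8 kt
Leg 3: desired track 195.8°; wind correction -2.4° → command heading 193.4°, groundspeed 123.7 kt
Leg 4: desired track 117.7°; wind correction -3.9° → command heading 113.8°, groundspeed 113.3 kt

Leg 1: heading=99.5°, groundspeed=111.4 kt
Leg 2: heading=166.4°, groundspeed=120.8 kt
Leg 3: heading=193.4°, groundspeed=123.7 kt
Leg 4: heading=113.8°, groundspeed=113.3 kt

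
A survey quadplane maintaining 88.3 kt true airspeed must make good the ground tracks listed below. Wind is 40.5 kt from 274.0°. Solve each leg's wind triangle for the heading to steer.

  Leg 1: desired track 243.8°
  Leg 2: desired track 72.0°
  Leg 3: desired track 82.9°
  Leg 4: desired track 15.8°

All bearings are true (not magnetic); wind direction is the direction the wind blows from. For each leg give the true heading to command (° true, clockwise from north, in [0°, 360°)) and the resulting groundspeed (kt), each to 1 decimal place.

Leg 1: heading=257.1°, groundspeed=50.9 kt
Leg 2: heading=62.1°, groundspeed=124.5 kt
Leg 3: heading=77.8°, groundspeed=127.7 kt
Leg 4: heading=349.1°, groundspeed=87.2 kt

Leg 1: desired track 243.8°; wind correction +13.3° → command heading 257.1°, groundspeed 50.9 kt
Leg 2: desired track 72.0°; wind correction -9.9° → command heading 62.1°, groundspeed 124.5 kt
Leg 3: desired track 82.9°; wind correction -5.1° → command heading 77.8°, groundspeed 127.7 kt
Leg 4: desired track 15.8°; wind correction -26.7° → command heading 349.1°, groundspeed 87.2 kt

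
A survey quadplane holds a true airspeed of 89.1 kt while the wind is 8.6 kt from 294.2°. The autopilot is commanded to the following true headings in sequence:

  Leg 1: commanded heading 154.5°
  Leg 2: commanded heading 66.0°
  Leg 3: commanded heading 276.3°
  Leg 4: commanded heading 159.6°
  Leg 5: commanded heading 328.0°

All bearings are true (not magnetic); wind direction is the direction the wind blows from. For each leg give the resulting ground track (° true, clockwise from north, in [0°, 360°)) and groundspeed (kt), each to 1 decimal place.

Leg 1: track=151.2°, groundspeed=95.8 kt
Leg 2: track=69.9°, groundspeed=95.0 kt
Leg 3: track=274.4°, groundspeed=81.0 kt
Leg 4: track=155.9°, groundspeed=95.3 kt
Leg 5: track=331.3°, groundspeed=82.1 kt

Leg 1: heading 154.5°; drift -3.3° → track 151.2°, groundspeed 95.8 kt
Leg 2: heading 66.0°; drift +3.9° → track 69.9°, groundspeed 95.0 kt
Leg 3: heading 276.3°; drift -1.9° → track 274.4°, groundspeed 81.0 kt
Leg 4: heading 159.6°; drift -3.7° → track 155.9°, groundspeed 95.3 kt
Leg 5: heading 328.0°; drift +3.3° → track 331.3°, groundspeed 82.1 kt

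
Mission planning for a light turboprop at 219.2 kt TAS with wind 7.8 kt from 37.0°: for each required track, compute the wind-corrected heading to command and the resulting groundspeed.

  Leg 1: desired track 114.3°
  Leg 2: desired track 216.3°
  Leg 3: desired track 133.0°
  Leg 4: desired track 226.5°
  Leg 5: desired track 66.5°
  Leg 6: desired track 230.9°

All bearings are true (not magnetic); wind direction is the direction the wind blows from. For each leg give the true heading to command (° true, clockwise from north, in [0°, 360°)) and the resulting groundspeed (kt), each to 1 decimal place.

Leg 1: desired track 114.3°; wind correction -2.0° → command heading 112.3°, groundspeed 217.4 kt
Leg 2: desired track 216.3°; wind correction +0.0° → command heading 216.3°, groundspeed 227.0 kt
Leg 3: desired track 133.0°; wind correction -2.0° → command heading 131.0°, groundspeed 219.9 kt
Leg 4: desired track 226.5°; wind correction +0.3° → command heading 226.8°, groundspeed 226.9 kt
Leg 5: desired track 66.5°; wind correction -1.0° → command heading 65.5°, groundspeed 212.4 kt
Leg 6: desired track 230.9°; wind correction +0.5° → command heading 231.4°, groundspeed 226.8 kt

Leg 1: heading=112.3°, groundspeed=217.4 kt
Leg 2: heading=216.3°, groundspeed=227.0 kt
Leg 3: heading=131.0°, groundspeed=219.9 kt
Leg 4: heading=226.8°, groundspeed=226.9 kt
Leg 5: heading=65.5°, groundspeed=212.4 kt
Leg 6: heading=231.4°, groundspeed=226.8 kt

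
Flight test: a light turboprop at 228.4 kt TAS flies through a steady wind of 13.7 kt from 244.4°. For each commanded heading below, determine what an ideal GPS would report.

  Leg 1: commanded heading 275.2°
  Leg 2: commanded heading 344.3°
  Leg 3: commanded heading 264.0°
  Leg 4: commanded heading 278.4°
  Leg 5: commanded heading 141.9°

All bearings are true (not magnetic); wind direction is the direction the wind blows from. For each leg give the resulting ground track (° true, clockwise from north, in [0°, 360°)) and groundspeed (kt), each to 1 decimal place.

Leg 1: heading 275.2°; drift +1.9° → track 277.1°, groundspeed 216.7 kt
Leg 2: heading 344.3°; drift +3.3° → track 347.6°, groundspeed 231.1 kt
Leg 3: heading 264.0°; drift +1.2° → track 265.2°, groundspeed 215.5 kt
Leg 4: heading 278.4°; drift +2.0° → track 280.4°, groundspeed 217.2 kt
Leg 5: heading 141.9°; drift -3.3° → track 138.6°, groundspeed 231.8 kt

Leg 1: track=277.1°, groundspeed=216.7 kt
Leg 2: track=347.6°, groundspeed=231.1 kt
Leg 3: track=265.2°, groundspeed=215.5 kt
Leg 4: track=280.4°, groundspeed=217.2 kt
Leg 5: track=138.6°, groundspeed=231.8 kt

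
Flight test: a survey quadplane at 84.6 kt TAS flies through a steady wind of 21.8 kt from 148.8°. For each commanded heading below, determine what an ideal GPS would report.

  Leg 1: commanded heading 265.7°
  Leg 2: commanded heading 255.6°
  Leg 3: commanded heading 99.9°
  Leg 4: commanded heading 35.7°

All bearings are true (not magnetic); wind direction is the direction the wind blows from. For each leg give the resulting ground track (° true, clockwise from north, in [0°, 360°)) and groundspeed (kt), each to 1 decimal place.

Leg 1: track=277.3°, groundspeed=96.4 kt
Leg 2: track=268.5°, groundspeed=93.3 kt
Leg 3: track=86.7°, groundspeed=72.2 kt
Leg 4: track=23.6°, groundspeed=95.3 kt

Leg 1: heading 265.7°; drift +11.6° → track 277.3°, groundspeed 96.4 kt
Leg 2: heading 255.6°; drift +12.9° → track 268.5°, groundspeed 93.3 kt
Leg 3: heading 99.9°; drift -13.2° → track 86.7°, groundspeed 72.2 kt
Leg 4: heading 35.7°; drift -12.1° → track 23.6°, groundspeed 95.3 kt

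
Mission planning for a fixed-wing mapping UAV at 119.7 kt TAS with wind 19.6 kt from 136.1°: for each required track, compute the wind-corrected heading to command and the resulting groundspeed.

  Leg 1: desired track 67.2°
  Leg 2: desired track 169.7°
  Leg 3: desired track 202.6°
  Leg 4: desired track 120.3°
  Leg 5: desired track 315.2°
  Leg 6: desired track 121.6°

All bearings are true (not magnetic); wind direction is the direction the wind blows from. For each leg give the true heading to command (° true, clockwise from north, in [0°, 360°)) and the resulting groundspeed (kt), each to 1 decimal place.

Leg 1: desired track 67.2°; wind correction +8.8° → command heading 76.0°, groundspeed 111.2 kt
Leg 2: desired track 169.7°; wind correction -5.2° → command heading 164.5°, groundspeed 102.9 kt
Leg 3: desired track 202.6°; wind correction -8.6° → command heading 194.0°, groundspeed 110.5 kt
Leg 4: desired track 120.3°; wind correction +2.6° → command heading 122.9°, groundspeed 100.7 kt
Leg 5: desired track 315.2°; wind correction -0.1° → command heading 315.1°, groundspeed 139.3 kt
Leg 6: desired track 121.6°; wind correction +2.3° → command heading 123.9°, groundspeed 100.6 kt

Leg 1: heading=76.0°, groundspeed=111.2 kt
Leg 2: heading=164.5°, groundspeed=102.9 kt
Leg 3: heading=194.0°, groundspeed=110.5 kt
Leg 4: heading=122.9°, groundspeed=100.7 kt
Leg 5: heading=315.1°, groundspeed=139.3 kt
Leg 6: heading=123.9°, groundspeed=100.6 kt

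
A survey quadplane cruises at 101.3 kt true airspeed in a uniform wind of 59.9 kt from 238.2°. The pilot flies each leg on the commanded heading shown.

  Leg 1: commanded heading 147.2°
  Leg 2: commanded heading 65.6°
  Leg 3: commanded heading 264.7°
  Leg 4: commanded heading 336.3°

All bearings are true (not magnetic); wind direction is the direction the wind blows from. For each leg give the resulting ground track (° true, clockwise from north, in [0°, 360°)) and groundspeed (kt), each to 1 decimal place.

Leg 1: track=116.9°, groundspeed=118.6 kt
Leg 2: track=62.9°, groundspeed=160.9 kt
Leg 3: track=294.0°, groundspeed=54.7 kt
Leg 4: track=4.7°, groundspeed=124.7 kt

Leg 1: heading 147.2°; drift -30.3° → track 116.9°, groundspeed 118.6 kt
Leg 2: heading 65.6°; drift -2.7° → track 62.9°, groundspeed 160.9 kt
Leg 3: heading 264.7°; drift +29.3° → track 294.0°, groundspeed 54.7 kt
Leg 4: heading 336.3°; drift +28.4° → track 4.7°, groundspeed 124.7 kt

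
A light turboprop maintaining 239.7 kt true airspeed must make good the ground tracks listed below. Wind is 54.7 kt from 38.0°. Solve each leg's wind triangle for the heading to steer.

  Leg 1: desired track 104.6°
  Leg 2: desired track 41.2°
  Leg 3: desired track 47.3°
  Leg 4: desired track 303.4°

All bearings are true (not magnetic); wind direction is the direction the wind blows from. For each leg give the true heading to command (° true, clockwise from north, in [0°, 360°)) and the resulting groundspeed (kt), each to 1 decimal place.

Leg 1: heading=92.5°, groundspeed=212.7 kt
Leg 2: heading=40.5°, groundspeed=185.1 kt
Leg 3: heading=45.2°, groundspeed=185.6 kt
Leg 4: heading=316.5°, groundspeed=237.8 kt

Leg 1: desired track 104.6°; wind correction -12.1° → command heading 92.5°, groundspeed 212.7 kt
Leg 2: desired track 41.2°; wind correction -0.7° → command heading 40.5°, groundspeed 185.1 kt
Leg 3: desired track 47.3°; wind correction -2.1° → command heading 45.2°, groundspeed 185.6 kt
Leg 4: desired track 303.4°; wind correction +13.1° → command heading 316.5°, groundspeed 237.8 kt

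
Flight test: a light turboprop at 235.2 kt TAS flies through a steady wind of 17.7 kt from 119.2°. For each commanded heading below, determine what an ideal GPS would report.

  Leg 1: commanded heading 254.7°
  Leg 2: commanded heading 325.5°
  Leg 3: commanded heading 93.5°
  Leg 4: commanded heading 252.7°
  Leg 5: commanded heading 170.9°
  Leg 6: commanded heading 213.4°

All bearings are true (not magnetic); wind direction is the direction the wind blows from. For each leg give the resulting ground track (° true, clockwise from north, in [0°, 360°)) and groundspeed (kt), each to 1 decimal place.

Leg 1: heading 254.7°; drift +2.9° → track 257.6°, groundspeed 248.1 kt
Leg 2: heading 325.5°; drift -1.8° → track 323.7°, groundspeed 251.2 kt
Leg 3: heading 93.5°; drift -2.0° → track 91.5°, groundspeed 219.4 kt
Leg 4: heading 252.7°; drift +3.0° → track 255.7°, groundspeed 247.7 kt
Leg 5: heading 170.9°; drift +3.5° → track 174.4°, groundspeed 224.7 kt
Leg 6: heading 213.4°; drift +4.3° → track 217.7°, groundspeed 237.2 kt

Leg 1: track=257.6°, groundspeed=248.1 kt
Leg 2: track=323.7°, groundspeed=251.2 kt
Leg 3: track=91.5°, groundspeed=219.4 kt
Leg 4: track=255.7°, groundspeed=247.7 kt
Leg 5: track=174.4°, groundspeed=224.7 kt
Leg 6: track=217.7°, groundspeed=237.2 kt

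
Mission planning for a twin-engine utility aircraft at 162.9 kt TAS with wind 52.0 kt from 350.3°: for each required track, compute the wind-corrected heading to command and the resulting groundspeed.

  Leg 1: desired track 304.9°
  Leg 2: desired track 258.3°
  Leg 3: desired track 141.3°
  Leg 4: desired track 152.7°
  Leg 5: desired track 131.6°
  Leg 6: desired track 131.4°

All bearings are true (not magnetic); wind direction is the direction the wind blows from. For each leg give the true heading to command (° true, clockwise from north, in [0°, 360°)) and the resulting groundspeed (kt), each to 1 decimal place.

Leg 1: desired track 304.9°; wind correction +13.1° → command heading 318.0°, groundspeed 122.1 kt
Leg 2: desired track 258.3°; wind correction +18.6° → command heading 276.9°, groundspeed 156.2 kt
Leg 3: desired track 141.3°; wind correction -8.9° → command heading 132.4°, groundspeed 206.4 kt
Leg 4: desired track 152.7°; wind correction -5.5° → command heading 147.2°, groundspeed 211.7 kt
Leg 5: desired track 131.6°; wind correction -11.5° → command heading 120.1°, groundspeed 200.2 kt
Leg 6: desired track 131.4°; wind correction -11.6° → command heading 119.8°, groundspeed 200.1 kt

Leg 1: heading=318.0°, groundspeed=122.1 kt
Leg 2: heading=276.9°, groundspeed=156.2 kt
Leg 3: heading=132.4°, groundspeed=206.4 kt
Leg 4: heading=147.2°, groundspeed=211.7 kt
Leg 5: heading=120.1°, groundspeed=200.2 kt
Leg 6: heading=119.8°, groundspeed=200.1 kt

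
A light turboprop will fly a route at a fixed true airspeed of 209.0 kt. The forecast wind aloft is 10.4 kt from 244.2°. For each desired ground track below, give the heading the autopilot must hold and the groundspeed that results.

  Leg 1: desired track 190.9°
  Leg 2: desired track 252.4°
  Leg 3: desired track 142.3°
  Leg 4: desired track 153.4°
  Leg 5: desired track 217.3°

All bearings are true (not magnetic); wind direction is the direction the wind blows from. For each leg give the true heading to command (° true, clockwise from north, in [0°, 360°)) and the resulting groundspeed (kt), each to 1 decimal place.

Leg 1: heading=193.2°, groundspeed=202.6 kt
Leg 2: heading=252.0°, groundspeed=198.7 kt
Leg 3: heading=145.1°, groundspeed=210.9 kt
Leg 4: heading=156.3°, groundspeed=208.9 kt
Leg 5: heading=218.6°, groundspeed=199.7 kt

Leg 1: desired track 190.9°; wind correction +2.3° → command heading 193.2°, groundspeed 202.6 kt
Leg 2: desired track 252.4°; wind correction -0.4° → command heading 252.0°, groundspeed 198.7 kt
Leg 3: desired track 142.3°; wind correction +2.8° → command heading 145.1°, groundspeed 210.9 kt
Leg 4: desired track 153.4°; wind correction +2.9° → command heading 156.3°, groundspeed 208.9 kt
Leg 5: desired track 217.3°; wind correction +1.3° → command heading 218.6°, groundspeed 199.7 kt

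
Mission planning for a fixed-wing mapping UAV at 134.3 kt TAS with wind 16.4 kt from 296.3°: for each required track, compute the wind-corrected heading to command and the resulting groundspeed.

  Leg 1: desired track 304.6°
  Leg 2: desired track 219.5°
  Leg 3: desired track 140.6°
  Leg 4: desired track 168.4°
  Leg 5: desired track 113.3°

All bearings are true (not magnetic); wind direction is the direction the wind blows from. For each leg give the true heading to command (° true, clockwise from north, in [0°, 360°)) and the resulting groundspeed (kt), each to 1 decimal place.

Leg 1: desired track 304.6°; wind correction -1.0° → command heading 303.6°, groundspeed 118.1 kt
Leg 2: desired track 219.5°; wind correction +6.8° → command heading 226.3°, groundspeed 129.6 kt
Leg 3: desired track 140.6°; wind correction +2.9° → command heading 143.5°, groundspeed 149.1 kt
Leg 4: desired track 168.4°; wind correction +5.5° → command heading 173.9°, groundspeed 143.7 kt
Leg 5: desired track 113.3°; wind correction -0.4° → command heading 112.9°, groundspeed 150.7 kt

Leg 1: heading=303.6°, groundspeed=118.1 kt
Leg 2: heading=226.3°, groundspeed=129.6 kt
Leg 3: heading=143.5°, groundspeed=149.1 kt
Leg 4: heading=173.9°, groundspeed=143.7 kt
Leg 5: heading=112.9°, groundspeed=150.7 kt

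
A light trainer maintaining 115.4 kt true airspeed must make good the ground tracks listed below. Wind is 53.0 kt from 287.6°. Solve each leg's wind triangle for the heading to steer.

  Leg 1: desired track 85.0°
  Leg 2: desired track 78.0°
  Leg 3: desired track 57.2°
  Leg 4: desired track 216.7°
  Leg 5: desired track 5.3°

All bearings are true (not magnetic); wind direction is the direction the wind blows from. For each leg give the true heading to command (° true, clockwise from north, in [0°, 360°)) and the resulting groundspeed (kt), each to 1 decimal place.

Leg 1: heading=74.8°, groundspeed=162.5 kt
Leg 2: heading=64.9°, groundspeed=158.5 kt
Leg 3: heading=36.5°, groundspeed=141.7 kt
Leg 4: heading=242.4°, groundspeed=86.6 kt
Leg 5: heading=338.6°, groundspeed=91.8 kt

Leg 1: desired track 85.0°; wind correction -10.2° → command heading 74.8°, groundspeed 162.5 kt
Leg 2: desired track 78.0°; wind correction -13.1° → command heading 64.9°, groundspeed 158.5 kt
Leg 3: desired track 57.2°; wind correction -20.7° → command heading 36.5°, groundspeed 141.7 kt
Leg 4: desired track 216.7°; wind correction +25.7° → command heading 242.4°, groundspeed 86.6 kt
Leg 5: desired track 5.3°; wind correction -26.7° → command heading 338.6°, groundspeed 91.8 kt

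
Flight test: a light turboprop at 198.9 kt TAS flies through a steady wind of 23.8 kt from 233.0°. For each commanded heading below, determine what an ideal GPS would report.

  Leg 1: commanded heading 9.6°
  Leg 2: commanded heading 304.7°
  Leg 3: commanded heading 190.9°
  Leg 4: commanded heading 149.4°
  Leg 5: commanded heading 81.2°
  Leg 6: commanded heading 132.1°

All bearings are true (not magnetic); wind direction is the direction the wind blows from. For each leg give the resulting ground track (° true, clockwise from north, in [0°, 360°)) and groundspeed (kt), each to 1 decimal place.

Leg 1: track=13.9°, groundspeed=216.8 kt
Leg 2: track=311.4°, groundspeed=192.8 kt
Leg 3: track=185.9°, groundspeed=181.9 kt
Leg 4: track=142.5°, groundspeed=197.7 kt
Leg 5: track=78.3°, groundspeed=220.2 kt
Leg 6: track=125.5°, groundspeed=204.7 kt

Leg 1: heading 9.6°; drift +4.3° → track 13.9°, groundspeed 216.8 kt
Leg 2: heading 304.7°; drift +6.7° → track 311.4°, groundspeed 192.8 kt
Leg 3: heading 190.9°; drift -5.0° → track 185.9°, groundspeed 181.9 kt
Leg 4: heading 149.4°; drift -6.9° → track 142.5°, groundspeed 197.7 kt
Leg 5: heading 81.2°; drift -2.9° → track 78.3°, groundspeed 220.2 kt
Leg 6: heading 132.1°; drift -6.6° → track 125.5°, groundspeed 204.7 kt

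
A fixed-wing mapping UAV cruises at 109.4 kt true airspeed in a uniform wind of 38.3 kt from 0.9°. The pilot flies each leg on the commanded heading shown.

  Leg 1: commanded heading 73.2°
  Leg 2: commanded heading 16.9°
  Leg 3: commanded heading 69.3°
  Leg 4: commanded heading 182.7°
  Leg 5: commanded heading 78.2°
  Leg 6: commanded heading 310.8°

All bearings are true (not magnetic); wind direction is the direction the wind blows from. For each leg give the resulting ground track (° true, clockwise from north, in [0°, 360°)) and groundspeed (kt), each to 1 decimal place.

Leg 1: track=93.7°, groundspeed=104.3 kt
Leg 2: track=25.2°, groundspeed=73.3 kt
Leg 3: track=89.8°, groundspeed=101.7 kt
Leg 4: track=182.2°, groundspeed=147.7 kt
Leg 5: track=98.5°, groundspeed=107.7 kt
Leg 6: track=291.7°, groundspeed=89.8 kt

Leg 1: heading 73.2°; drift +20.5° → track 93.7°, groundspeed 104.3 kt
Leg 2: heading 16.9°; drift +8.3° → track 25.2°, groundspeed 73.3 kt
Leg 3: heading 69.3°; drift +20.5° → track 89.8°, groundspeed 101.7 kt
Leg 4: heading 182.7°; drift -0.5° → track 182.2°, groundspeed 147.7 kt
Leg 5: heading 78.2°; drift +20.3° → track 98.5°, groundspeed 107.7 kt
Leg 6: heading 310.8°; drift -19.1° → track 291.7°, groundspeed 89.8 kt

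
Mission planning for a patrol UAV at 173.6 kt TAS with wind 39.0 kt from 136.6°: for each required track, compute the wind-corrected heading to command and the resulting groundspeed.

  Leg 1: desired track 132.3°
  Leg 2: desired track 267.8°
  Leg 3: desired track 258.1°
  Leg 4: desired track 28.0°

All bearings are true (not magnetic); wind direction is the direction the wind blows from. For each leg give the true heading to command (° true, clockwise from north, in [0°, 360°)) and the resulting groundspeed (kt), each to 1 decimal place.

Leg 1: heading=133.3°, groundspeed=134.7 kt
Leg 2: heading=258.1°, groundspeed=196.8 kt
Leg 3: heading=247.1°, groundspeed=190.8 kt
Leg 4: heading=40.3°, groundspeed=182.1 kt

Leg 1: desired track 132.3°; wind correction +1.0° → command heading 133.3°, groundspeed 134.7 kt
Leg 2: desired track 267.8°; wind correction -9.7° → command heading 258.1°, groundspeed 196.8 kt
Leg 3: desired track 258.1°; wind correction -11.0° → command heading 247.1°, groundspeed 190.8 kt
Leg 4: desired track 28.0°; wind correction +12.3° → command heading 40.3°, groundspeed 182.1 kt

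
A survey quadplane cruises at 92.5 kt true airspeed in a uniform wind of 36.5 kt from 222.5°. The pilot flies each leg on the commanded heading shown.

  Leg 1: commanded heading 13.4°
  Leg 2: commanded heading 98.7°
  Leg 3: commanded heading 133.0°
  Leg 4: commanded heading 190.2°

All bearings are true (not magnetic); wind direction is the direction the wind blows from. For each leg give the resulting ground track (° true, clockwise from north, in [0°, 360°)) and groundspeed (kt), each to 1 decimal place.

Leg 1: track=21.5°, groundspeed=125.7 kt
Leg 2: track=83.7°, groundspeed=116.8 kt
Leg 3: track=111.4°, groundspeed=99.1 kt
Leg 4: track=172.6°, groundspeed=64.7 kt

Leg 1: heading 13.4°; drift +8.1° → track 21.5°, groundspeed 125.7 kt
Leg 2: heading 98.7°; drift -15.0° → track 83.7°, groundspeed 116.8 kt
Leg 3: heading 133.0°; drift -21.6° → track 111.4°, groundspeed 99.1 kt
Leg 4: heading 190.2°; drift -17.6° → track 172.6°, groundspeed 64.7 kt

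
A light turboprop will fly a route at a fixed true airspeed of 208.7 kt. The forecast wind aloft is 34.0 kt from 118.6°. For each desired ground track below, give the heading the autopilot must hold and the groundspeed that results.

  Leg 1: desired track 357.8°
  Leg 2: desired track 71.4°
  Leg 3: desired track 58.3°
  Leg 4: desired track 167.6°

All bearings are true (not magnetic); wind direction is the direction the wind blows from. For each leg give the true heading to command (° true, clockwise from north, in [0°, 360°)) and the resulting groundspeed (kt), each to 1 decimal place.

Leg 1: desired track 357.8°; wind correction +8.0° → command heading 5.8°, groundspeed 224.1 kt
Leg 2: desired track 71.4°; wind correction +6.9° → command heading 78.3°, groundspeed 184.1 kt
Leg 3: desired track 58.3°; wind correction +8.1° → command heading 66.4°, groundspeed 189.8 kt
Leg 4: desired track 167.6°; wind correction -7.1° → command heading 160.5°, groundspeed 184.8 kt

Leg 1: heading=5.8°, groundspeed=224.1 kt
Leg 2: heading=78.3°, groundspeed=184.1 kt
Leg 3: heading=66.4°, groundspeed=189.8 kt
Leg 4: heading=160.5°, groundspeed=184.8 kt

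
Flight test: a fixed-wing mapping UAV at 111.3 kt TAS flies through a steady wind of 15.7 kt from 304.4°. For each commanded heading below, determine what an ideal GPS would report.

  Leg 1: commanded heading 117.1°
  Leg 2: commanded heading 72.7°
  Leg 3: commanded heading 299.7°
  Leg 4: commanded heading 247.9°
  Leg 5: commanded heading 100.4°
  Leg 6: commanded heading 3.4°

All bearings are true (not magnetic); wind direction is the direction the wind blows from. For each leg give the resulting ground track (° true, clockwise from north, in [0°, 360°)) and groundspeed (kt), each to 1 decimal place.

Leg 1: heading 117.1°; drift +0.9° → track 118.0°, groundspeed 126.9 kt
Leg 2: heading 72.7°; drift +5.8° → track 78.5°, groundspeed 121.7 kt
Leg 3: heading 299.7°; drift -0.8° → track 298.9°, groundspeed 95.7 kt
Leg 4: heading 247.9°; drift -7.3° → track 240.6°, groundspeed 103.5 kt
Leg 5: heading 100.4°; drift +2.9° → track 103.3°, groundspeed 125.8 kt
Leg 6: heading 3.4°; drift +7.4° → track 10.8°, groundspeed 104.1 kt

Leg 1: track=118.0°, groundspeed=126.9 kt
Leg 2: track=78.5°, groundspeed=121.7 kt
Leg 3: track=298.9°, groundspeed=95.7 kt
Leg 4: track=240.6°, groundspeed=103.5 kt
Leg 5: track=103.3°, groundspeed=125.8 kt
Leg 6: track=10.8°, groundspeed=104.1 kt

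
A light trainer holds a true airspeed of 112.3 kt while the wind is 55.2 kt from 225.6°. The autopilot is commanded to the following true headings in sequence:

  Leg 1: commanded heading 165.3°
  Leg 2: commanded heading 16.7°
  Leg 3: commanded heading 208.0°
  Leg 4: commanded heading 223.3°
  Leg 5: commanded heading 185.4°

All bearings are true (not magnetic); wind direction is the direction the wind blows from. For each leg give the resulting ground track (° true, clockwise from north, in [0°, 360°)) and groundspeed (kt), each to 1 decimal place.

Leg 1: heading 165.3°; drift -29.4° → track 135.9°, groundspeed 97.5 kt
Leg 2: heading 16.7°; drift +9.4° → track 26.1°, groundspeed 162.8 kt
Leg 3: heading 208.0°; drift -15.6° → track 192.4°, groundspeed 62.0 kt
Leg 4: heading 223.3°; drift -2.2° → track 221.1°, groundspeed 57.2 kt
Leg 5: heading 185.4°; drift -26.9° → track 158.5°, groundspeed 78.7 kt

Leg 1: track=135.9°, groundspeed=97.5 kt
Leg 2: track=26.1°, groundspeed=162.8 kt
Leg 3: track=192.4°, groundspeed=62.0 kt
Leg 4: track=221.1°, groundspeed=57.2 kt
Leg 5: track=158.5°, groundspeed=78.7 kt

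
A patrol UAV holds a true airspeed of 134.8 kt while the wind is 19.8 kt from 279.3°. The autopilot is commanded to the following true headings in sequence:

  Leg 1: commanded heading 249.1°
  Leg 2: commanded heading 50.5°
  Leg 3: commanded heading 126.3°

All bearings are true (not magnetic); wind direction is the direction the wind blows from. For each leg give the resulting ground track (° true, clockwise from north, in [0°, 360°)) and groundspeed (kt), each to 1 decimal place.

Leg 1: track=244.3°, groundspeed=118.1 kt
Leg 2: track=56.3°, groundspeed=148.6 kt
Leg 3: track=122.9°, groundspeed=152.7 kt

Leg 1: heading 249.1°; drift -4.8° → track 244.3°, groundspeed 118.1 kt
Leg 2: heading 50.5°; drift +5.8° → track 56.3°, groundspeed 148.6 kt
Leg 3: heading 126.3°; drift -3.4° → track 122.9°, groundspeed 152.7 kt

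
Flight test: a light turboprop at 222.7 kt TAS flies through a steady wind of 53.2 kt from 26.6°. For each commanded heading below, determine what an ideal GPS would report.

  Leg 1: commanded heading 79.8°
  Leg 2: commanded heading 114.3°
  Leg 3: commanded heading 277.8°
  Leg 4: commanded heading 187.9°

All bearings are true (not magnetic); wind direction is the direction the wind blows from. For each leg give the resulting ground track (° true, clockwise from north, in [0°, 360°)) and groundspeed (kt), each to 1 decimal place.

Leg 1: track=92.4°, groundspeed=195.5 kt
Leg 2: track=127.9°, groundspeed=226.9 kt
Leg 3: track=265.9°, groundspeed=245.1 kt
Leg 4: track=191.5°, groundspeed=273.6 kt

Leg 1: heading 79.8°; drift +12.6° → track 92.4°, groundspeed 195.5 kt
Leg 2: heading 114.3°; drift +13.6° → track 127.9°, groundspeed 226.9 kt
Leg 3: heading 277.8°; drift -11.9° → track 265.9°, groundspeed 245.1 kt
Leg 4: heading 187.9°; drift +3.6° → track 191.5°, groundspeed 273.6 kt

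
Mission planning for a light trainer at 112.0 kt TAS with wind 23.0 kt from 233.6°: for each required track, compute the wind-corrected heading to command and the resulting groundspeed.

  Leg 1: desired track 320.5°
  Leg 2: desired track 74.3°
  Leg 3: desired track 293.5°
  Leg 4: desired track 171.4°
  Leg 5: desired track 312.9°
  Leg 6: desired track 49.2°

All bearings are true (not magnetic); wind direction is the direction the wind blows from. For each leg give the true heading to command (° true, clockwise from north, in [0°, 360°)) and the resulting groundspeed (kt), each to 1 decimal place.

Leg 1: desired track 320.5°; wind correction -11.8° → command heading 308.7°, groundspeed 108.4 kt
Leg 2: desired track 74.3°; wind correction +4.2° → command heading 78.5°, groundspeed 133.2 kt
Leg 3: desired track 293.5°; wind correction -10.2° → command heading 283.3°, groundspeed 98.7 kt
Leg 4: desired track 171.4°; wind correction +10.5° → command heading 181.9°, groundspeed 99.4 kt
Leg 5: desired track 312.9°; wind correction -11.6° → command heading 301.3°, groundspeed 105.4 kt
Leg 6: desired track 49.2°; wind correction -0.9° → command heading 48.3°, groundspeed 134.9 kt

Leg 1: heading=308.7°, groundspeed=108.4 kt
Leg 2: heading=78.5°, groundspeed=133.2 kt
Leg 3: heading=283.3°, groundspeed=98.7 kt
Leg 4: heading=181.9°, groundspeed=99.4 kt
Leg 5: heading=301.3°, groundspeed=105.4 kt
Leg 6: heading=48.3°, groundspeed=134.9 kt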